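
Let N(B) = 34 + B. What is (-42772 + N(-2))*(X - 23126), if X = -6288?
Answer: 1257154360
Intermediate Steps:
(-42772 + N(-2))*(X - 23126) = (-42772 + (34 - 2))*(-6288 - 23126) = (-42772 + 32)*(-29414) = -42740*(-29414) = 1257154360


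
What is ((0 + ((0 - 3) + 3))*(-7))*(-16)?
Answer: 0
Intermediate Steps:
((0 + ((0 - 3) + 3))*(-7))*(-16) = ((0 + (-3 + 3))*(-7))*(-16) = ((0 + 0)*(-7))*(-16) = (0*(-7))*(-16) = 0*(-16) = 0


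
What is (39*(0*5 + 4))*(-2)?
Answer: -312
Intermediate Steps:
(39*(0*5 + 4))*(-2) = (39*(0 + 4))*(-2) = (39*4)*(-2) = 156*(-2) = -312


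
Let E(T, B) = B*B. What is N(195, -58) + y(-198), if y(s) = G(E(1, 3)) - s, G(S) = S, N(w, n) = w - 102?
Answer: 300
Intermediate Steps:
N(w, n) = -102 + w
E(T, B) = B**2
y(s) = 9 - s (y(s) = 3**2 - s = 9 - s)
N(195, -58) + y(-198) = (-102 + 195) + (9 - 1*(-198)) = 93 + (9 + 198) = 93 + 207 = 300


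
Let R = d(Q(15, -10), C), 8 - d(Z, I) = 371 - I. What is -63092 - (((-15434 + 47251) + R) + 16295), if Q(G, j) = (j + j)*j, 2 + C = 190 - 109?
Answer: -110920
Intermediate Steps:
C = 79 (C = -2 + (190 - 109) = -2 + 81 = 79)
Q(G, j) = 2*j² (Q(G, j) = (2*j)*j = 2*j²)
d(Z, I) = -363 + I (d(Z, I) = 8 - (371 - I) = 8 + (-371 + I) = -363 + I)
R = -284 (R = -363 + 79 = -284)
-63092 - (((-15434 + 47251) + R) + 16295) = -63092 - (((-15434 + 47251) - 284) + 16295) = -63092 - ((31817 - 284) + 16295) = -63092 - (31533 + 16295) = -63092 - 1*47828 = -63092 - 47828 = -110920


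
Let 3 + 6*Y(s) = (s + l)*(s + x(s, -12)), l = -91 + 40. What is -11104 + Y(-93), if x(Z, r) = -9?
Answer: -17313/2 ≈ -8656.5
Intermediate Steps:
l = -51
Y(s) = -1/2 + (-51 + s)*(-9 + s)/6 (Y(s) = -1/2 + ((s - 51)*(s - 9))/6 = -1/2 + ((-51 + s)*(-9 + s))/6 = -1/2 + (-51 + s)*(-9 + s)/6)
-11104 + Y(-93) = -11104 + (76 - 10*(-93) + (1/6)*(-93)**2) = -11104 + (76 + 930 + (1/6)*8649) = -11104 + (76 + 930 + 2883/2) = -11104 + 4895/2 = -17313/2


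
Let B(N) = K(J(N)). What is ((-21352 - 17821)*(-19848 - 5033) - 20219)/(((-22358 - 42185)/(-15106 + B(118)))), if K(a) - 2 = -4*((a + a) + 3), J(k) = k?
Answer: 15652769695640/64543 ≈ 2.4252e+8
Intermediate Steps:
K(a) = -10 - 8*a (K(a) = 2 - 4*((a + a) + 3) = 2 - 4*(2*a + 3) = 2 - 4*(3 + 2*a) = 2 + (-12 - 8*a) = -10 - 8*a)
B(N) = -10 - 8*N
((-21352 - 17821)*(-19848 - 5033) - 20219)/(((-22358 - 42185)/(-15106 + B(118)))) = ((-21352 - 17821)*(-19848 - 5033) - 20219)/(((-22358 - 42185)/(-15106 + (-10 - 8*118)))) = (-39173*(-24881) - 20219)/((-64543/(-15106 + (-10 - 944)))) = (974663413 - 20219)/((-64543/(-15106 - 954))) = 974643194/((-64543/(-16060))) = 974643194/((-64543*(-1/16060))) = 974643194/(64543/16060) = 974643194*(16060/64543) = 15652769695640/64543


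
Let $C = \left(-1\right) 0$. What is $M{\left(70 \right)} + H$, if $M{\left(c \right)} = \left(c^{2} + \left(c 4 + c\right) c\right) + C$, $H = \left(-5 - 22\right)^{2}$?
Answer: $30129$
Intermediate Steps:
$C = 0$
$H = 729$ ($H = \left(-27\right)^{2} = 729$)
$M{\left(c \right)} = 6 c^{2}$ ($M{\left(c \right)} = \left(c^{2} + \left(c 4 + c\right) c\right) + 0 = \left(c^{2} + \left(4 c + c\right) c\right) + 0 = \left(c^{2} + 5 c c\right) + 0 = \left(c^{2} + 5 c^{2}\right) + 0 = 6 c^{2} + 0 = 6 c^{2}$)
$M{\left(70 \right)} + H = 6 \cdot 70^{2} + 729 = 6 \cdot 4900 + 729 = 29400 + 729 = 30129$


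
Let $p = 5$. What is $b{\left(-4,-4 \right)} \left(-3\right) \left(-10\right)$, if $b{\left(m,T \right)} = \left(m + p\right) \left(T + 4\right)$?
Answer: $0$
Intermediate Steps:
$b{\left(m,T \right)} = \left(4 + T\right) \left(5 + m\right)$ ($b{\left(m,T \right)} = \left(m + 5\right) \left(T + 4\right) = \left(5 + m\right) \left(4 + T\right) = \left(4 + T\right) \left(5 + m\right)$)
$b{\left(-4,-4 \right)} \left(-3\right) \left(-10\right) = \left(20 + 4 \left(-4\right) + 5 \left(-4\right) - -16\right) \left(-3\right) \left(-10\right) = \left(20 - 16 - 20 + 16\right) \left(-3\right) \left(-10\right) = 0 \left(-3\right) \left(-10\right) = 0 \left(-10\right) = 0$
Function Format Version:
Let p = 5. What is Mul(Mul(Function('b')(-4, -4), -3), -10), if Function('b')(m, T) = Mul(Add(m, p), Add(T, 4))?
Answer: 0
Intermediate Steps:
Function('b')(m, T) = Mul(Add(4, T), Add(5, m)) (Function('b')(m, T) = Mul(Add(m, 5), Add(T, 4)) = Mul(Add(5, m), Add(4, T)) = Mul(Add(4, T), Add(5, m)))
Mul(Mul(Function('b')(-4, -4), -3), -10) = Mul(Mul(Add(20, Mul(4, -4), Mul(5, -4), Mul(-4, -4)), -3), -10) = Mul(Mul(Add(20, -16, -20, 16), -3), -10) = Mul(Mul(0, -3), -10) = Mul(0, -10) = 0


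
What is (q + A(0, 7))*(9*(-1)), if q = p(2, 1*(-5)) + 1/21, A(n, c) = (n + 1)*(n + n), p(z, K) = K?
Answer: 312/7 ≈ 44.571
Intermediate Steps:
A(n, c) = 2*n*(1 + n) (A(n, c) = (1 + n)*(2*n) = 2*n*(1 + n))
q = -104/21 (q = 1*(-5) + 1/21 = -5 + 1/21 = -104/21 ≈ -4.9524)
(q + A(0, 7))*(9*(-1)) = (-104/21 + 2*0*(1 + 0))*(9*(-1)) = (-104/21 + 2*0*1)*(-9) = (-104/21 + 0)*(-9) = -104/21*(-9) = 312/7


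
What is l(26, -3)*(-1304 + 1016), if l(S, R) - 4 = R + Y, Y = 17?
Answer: -5184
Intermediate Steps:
l(S, R) = 21 + R (l(S, R) = 4 + (R + 17) = 4 + (17 + R) = 21 + R)
l(26, -3)*(-1304 + 1016) = (21 - 3)*(-1304 + 1016) = 18*(-288) = -5184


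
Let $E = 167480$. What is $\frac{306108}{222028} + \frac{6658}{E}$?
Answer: $\frac{6593153783}{4648156180} \approx 1.4184$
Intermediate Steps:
$\frac{306108}{222028} + \frac{6658}{E} = \frac{306108}{222028} + \frac{6658}{167480} = 306108 \cdot \frac{1}{222028} + 6658 \cdot \frac{1}{167480} = \frac{76527}{55507} + \frac{3329}{83740} = \frac{6593153783}{4648156180}$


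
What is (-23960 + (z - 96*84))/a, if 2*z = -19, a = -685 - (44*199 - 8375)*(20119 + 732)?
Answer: 64067/15889832 ≈ 0.0040319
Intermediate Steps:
a = -7944916 (a = -685 - (8756 - 8375)*20851 = -685 - 381*20851 = -685 - 1*7944231 = -685 - 7944231 = -7944916)
z = -19/2 (z = (½)*(-19) = -19/2 ≈ -9.5000)
(-23960 + (z - 96*84))/a = (-23960 + (-19/2 - 96*84))/(-7944916) = (-23960 + (-19/2 - 8064))*(-1/7944916) = (-23960 - 16147/2)*(-1/7944916) = -64067/2*(-1/7944916) = 64067/15889832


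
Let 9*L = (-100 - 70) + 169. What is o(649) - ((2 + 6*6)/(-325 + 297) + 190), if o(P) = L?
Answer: -23783/126 ≈ -188.75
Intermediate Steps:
L = -1/9 (L = ((-100 - 70) + 169)/9 = (-170 + 169)/9 = (1/9)*(-1) = -1/9 ≈ -0.11111)
o(P) = -1/9
o(649) - ((2 + 6*6)/(-325 + 297) + 190) = -1/9 - ((2 + 6*6)/(-325 + 297) + 190) = -1/9 - ((2 + 36)/(-28) + 190) = -1/9 - (-1/28*38 + 190) = -1/9 - (-19/14 + 190) = -1/9 - 1*2641/14 = -1/9 - 2641/14 = -23783/126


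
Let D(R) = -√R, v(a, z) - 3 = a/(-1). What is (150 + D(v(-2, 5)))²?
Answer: (150 - √5)² ≈ 21834.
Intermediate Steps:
v(a, z) = 3 - a (v(a, z) = 3 + a/(-1) = 3 + a*(-1) = 3 - a)
(150 + D(v(-2, 5)))² = (150 - √(3 - 1*(-2)))² = (150 - √(3 + 2))² = (150 - √5)²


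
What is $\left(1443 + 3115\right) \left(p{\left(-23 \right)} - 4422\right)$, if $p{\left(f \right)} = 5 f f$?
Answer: $-8099566$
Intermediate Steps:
$p{\left(f \right)} = 5 f^{2}$
$\left(1443 + 3115\right) \left(p{\left(-23 \right)} - 4422\right) = \left(1443 + 3115\right) \left(5 \left(-23\right)^{2} - 4422\right) = 4558 \left(5 \cdot 529 - 4422\right) = 4558 \left(2645 - 4422\right) = 4558 \left(-1777\right) = -8099566$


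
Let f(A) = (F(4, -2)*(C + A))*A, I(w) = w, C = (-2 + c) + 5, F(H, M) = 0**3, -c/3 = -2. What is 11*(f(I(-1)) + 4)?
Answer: 44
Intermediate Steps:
c = 6 (c = -3*(-2) = 6)
F(H, M) = 0
C = 9 (C = (-2 + 6) + 5 = 4 + 5 = 9)
f(A) = 0 (f(A) = (0*(9 + A))*A = 0*A = 0)
11*(f(I(-1)) + 4) = 11*(0 + 4) = 11*4 = 44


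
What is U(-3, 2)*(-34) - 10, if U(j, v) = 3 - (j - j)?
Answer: -112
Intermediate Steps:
U(j, v) = 3 (U(j, v) = 3 - 1*0 = 3 + 0 = 3)
U(-3, 2)*(-34) - 10 = 3*(-34) - 10 = -102 - 10 = -112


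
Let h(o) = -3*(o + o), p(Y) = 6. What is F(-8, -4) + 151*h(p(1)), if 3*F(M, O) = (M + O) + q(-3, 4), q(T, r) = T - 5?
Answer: -16328/3 ≈ -5442.7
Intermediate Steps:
q(T, r) = -5 + T
h(o) = -6*o
F(M, O) = -8/3 + M/3 + O/3 (F(M, O) = ((M + O) + (-5 - 3))/3 = ((M + O) - 8)/3 = (-8 + M + O)/3 = -8/3 + M/3 + O/3)
F(-8, -4) + 151*h(p(1)) = (-8/3 + (1/3)*(-8) + (1/3)*(-4)) + 151*(-6*6) = (-8/3 - 8/3 - 4/3) + 151*(-36) = -20/3 - 5436 = -16328/3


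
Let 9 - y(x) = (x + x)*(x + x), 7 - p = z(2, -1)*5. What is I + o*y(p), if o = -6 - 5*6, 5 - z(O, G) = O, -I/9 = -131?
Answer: 10071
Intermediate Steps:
I = 1179 (I = -9*(-131) = 1179)
z(O, G) = 5 - O
p = -8 (p = 7 - (5 - 1*2)*5 = 7 - (5 - 2)*5 = 7 - 3*5 = 7 - 1*15 = 7 - 15 = -8)
y(x) = 9 - 4*x**2 (y(x) = 9 - (x + x)*(x + x) = 9 - 2*x*2*x = 9 - 4*x**2)
o = -36 (o = -6 - 30 = -36)
I + o*y(p) = 1179 - 36*(9 - 4*(-8)**2) = 1179 - 36*(9 - 4*64) = 1179 - 36*(9 - 256) = 1179 - 36*(-247) = 1179 + 8892 = 10071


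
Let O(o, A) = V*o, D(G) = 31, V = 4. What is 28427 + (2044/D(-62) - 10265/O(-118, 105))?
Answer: 417226847/14632 ≈ 28515.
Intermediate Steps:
O(o, A) = 4*o
28427 + (2044/D(-62) - 10265/O(-118, 105)) = 28427 + (2044/31 - 10265/(4*(-118))) = 28427 + (2044*(1/31) - 10265/(-472)) = 28427 + (2044/31 - 10265*(-1/472)) = 28427 + (2044/31 + 10265/472) = 28427 + 1282983/14632 = 417226847/14632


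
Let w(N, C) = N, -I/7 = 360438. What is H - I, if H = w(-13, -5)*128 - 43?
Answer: 2521359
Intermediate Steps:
I = -2523066 (I = -7*360438 = -2523066)
H = -1707 (H = -13*128 - 43 = -1664 - 43 = -1707)
H - I = -1707 - 1*(-2523066) = -1707 + 2523066 = 2521359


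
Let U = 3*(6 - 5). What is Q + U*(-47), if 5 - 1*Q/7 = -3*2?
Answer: -64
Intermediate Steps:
Q = 77 (Q = 35 - (-21)*2 = 35 - 7*(-6) = 35 + 42 = 77)
U = 3 (U = 3*1 = 3)
Q + U*(-47) = 77 + 3*(-47) = 77 - 141 = -64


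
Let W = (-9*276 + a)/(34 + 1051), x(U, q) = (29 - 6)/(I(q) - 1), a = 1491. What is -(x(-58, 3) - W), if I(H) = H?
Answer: -26941/2170 ≈ -12.415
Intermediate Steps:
x(U, q) = 23/(-1 + q) (x(U, q) = (29 - 6)/(q - 1) = 23/(-1 + q))
W = -993/1085 (W = (-9*276 + 1491)/(34 + 1051) = (-2484 + 1491)/1085 = -993*1/1085 = -993/1085 ≈ -0.91521)
-(x(-58, 3) - W) = -(23/(-1 + 3) - 1*(-993/1085)) = -(23/2 + 993/1085) = -1*26941/2170 = -26941/2170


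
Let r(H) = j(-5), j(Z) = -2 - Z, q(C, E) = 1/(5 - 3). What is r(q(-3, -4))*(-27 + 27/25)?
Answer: -1944/25 ≈ -77.760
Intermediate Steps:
q(C, E) = 1/2
r(H) = 3 (r(H) = -2 - 1*(-5) = -2 + 5 = 3)
r(q(-3, -4))*(-27 + 27/25) = 3*(-27 + 27/25) = 3*(-648/25) = -1944/25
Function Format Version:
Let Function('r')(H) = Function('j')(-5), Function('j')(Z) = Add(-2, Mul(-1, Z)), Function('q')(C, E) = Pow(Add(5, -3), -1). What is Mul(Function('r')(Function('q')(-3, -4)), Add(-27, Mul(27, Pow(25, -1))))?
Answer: Rational(-1944, 25) ≈ -77.760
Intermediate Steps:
Function('q')(C, E) = Rational(1, 2) (Function('q')(C, E) = Pow(2, -1) = Rational(1, 2))
Function('r')(H) = 3 (Function('r')(H) = Add(-2, Mul(-1, -5)) = Add(-2, 5) = 3)
Mul(Function('r')(Function('q')(-3, -4)), Add(-27, Mul(27, Pow(25, -1)))) = Mul(3, Add(-27, Mul(27, Pow(25, -1)))) = Mul(3, Add(-27, Mul(27, Rational(1, 25)))) = Mul(3, Add(-27, Rational(27, 25))) = Mul(3, Rational(-648, 25)) = Rational(-1944, 25)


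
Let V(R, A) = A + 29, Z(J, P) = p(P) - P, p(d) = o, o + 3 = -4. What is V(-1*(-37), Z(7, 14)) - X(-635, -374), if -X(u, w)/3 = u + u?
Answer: -3802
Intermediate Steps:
o = -7 (o = -3 - 4 = -7)
p(d) = -7
X(u, w) = -6*u (X(u, w) = -3*(u + u) = -6*u)
Z(J, P) = -7 - P
V(R, A) = 29 + A
V(-1*(-37), Z(7, 14)) - X(-635, -374) = (29 + (-7 - 1*14)) - (-6)*(-635) = (29 + (-7 - 14)) - 1*3810 = (29 - 21) - 3810 = 8 - 3810 = -3802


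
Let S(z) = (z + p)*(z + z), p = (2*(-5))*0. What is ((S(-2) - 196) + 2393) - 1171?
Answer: 1034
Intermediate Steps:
p = 0 (p = -10*0 = 0)
S(z) = 2*z**2 (S(z) = (z + 0)*(z + z) = z*(2*z) = 2*z**2)
((S(-2) - 196) + 2393) - 1171 = ((2*(-2)**2 - 196) + 2393) - 1171 = ((2*4 - 196) + 2393) - 1171 = ((8 - 196) + 2393) - 1171 = (-188 + 2393) - 1171 = 2205 - 1171 = 1034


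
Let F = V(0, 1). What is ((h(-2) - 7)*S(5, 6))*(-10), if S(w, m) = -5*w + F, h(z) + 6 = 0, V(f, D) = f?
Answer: -3250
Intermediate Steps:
F = 0
h(z) = -6 (h(z) = -6 + 0 = -6)
S(w, m) = -5*w (S(w, m) = -5*w + 0 = -5*w)
((h(-2) - 7)*S(5, 6))*(-10) = ((-6 - 7)*(-5*5))*(-10) = -13*(-25)*(-10) = 325*(-10) = -3250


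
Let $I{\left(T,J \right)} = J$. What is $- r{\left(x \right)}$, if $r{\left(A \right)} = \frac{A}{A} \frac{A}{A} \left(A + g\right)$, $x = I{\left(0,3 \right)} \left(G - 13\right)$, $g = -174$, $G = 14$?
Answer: $171$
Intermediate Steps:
$x = 3$ ($x = 3 \left(14 - 13\right) = 3 \cdot 1 = 3$)
$r{\left(A \right)} = -174 + A$ ($r{\left(A \right)} = \frac{A}{A} \frac{A}{A} \left(A - 174\right) = 1 \cdot 1 \left(-174 + A\right) = 1 \left(-174 + A\right) = -174 + A$)
$- r{\left(x \right)} = - (-174 + 3) = \left(-1\right) \left(-171\right) = 171$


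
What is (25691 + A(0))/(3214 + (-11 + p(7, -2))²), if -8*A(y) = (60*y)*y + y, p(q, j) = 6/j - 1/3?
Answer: 231219/30775 ≈ 7.5132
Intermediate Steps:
p(q, j) = -⅓ + 6/j (p(q, j) = 6/j - 1*⅓ = 6/j - ⅓ = -⅓ + 6/j)
A(y) = -15*y²/2 - y/8 (A(y) = -((60*y)*y + y)/8 = -(60*y² + y)/8 = -(y + 60*y²)/8 = -15*y²/2 - y/8)
(25691 + A(0))/(3214 + (-11 + p(7, -2))²) = (25691 - ⅛*0*(1 + 60*0))/(3214 + (-11 + (⅓)*(18 - 1*(-2))/(-2))²) = (25691 - ⅛*0*(1 + 0))/(3214 + (-11 + (⅓)*(-½)*(18 + 2))²) = (25691 - ⅛*0*1)/(3214 + (-11 + (⅓)*(-½)*20)²) = (25691 + 0)/(3214 + (-11 - 10/3)²) = 25691/(3214 + (-43/3)²) = 25691/(3214 + 1849/9) = 25691/(30775/9) = 25691*(9/30775) = 231219/30775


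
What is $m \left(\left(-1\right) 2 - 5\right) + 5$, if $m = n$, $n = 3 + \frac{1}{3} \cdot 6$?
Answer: $-30$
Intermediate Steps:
$n = 5$ ($n = 3 + \frac{1}{3} \cdot 6 = 3 + 2 = 5$)
$m = 5$
$m \left(\left(-1\right) 2 - 5\right) + 5 = 5 \left(\left(-1\right) 2 - 5\right) + 5 = 5 \left(-2 - 5\right) + 5 = 5 \left(-7\right) + 5 = -35 + 5 = -30$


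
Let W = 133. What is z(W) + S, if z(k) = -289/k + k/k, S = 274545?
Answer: 36514329/133 ≈ 2.7454e+5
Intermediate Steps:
z(k) = 1 - 289/k (z(k) = -289/k + 1 = 1 - 289/k)
z(W) + S = (-289 + 133)/133 + 274545 = (1/133)*(-156) + 274545 = -156/133 + 274545 = 36514329/133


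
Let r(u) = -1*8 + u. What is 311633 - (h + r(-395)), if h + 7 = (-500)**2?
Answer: 62043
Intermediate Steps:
r(u) = -8 + u
h = 249993 (h = -7 + (-500)**2 = -7 + 250000 = 249993)
311633 - (h + r(-395)) = 311633 - (249993 + (-8 - 395)) = 311633 - (249993 - 403) = 311633 - 1*249590 = 311633 - 249590 = 62043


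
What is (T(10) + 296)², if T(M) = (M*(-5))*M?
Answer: 41616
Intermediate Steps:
T(M) = -5*M² (T(M) = (-5*M)*M = -5*M²)
(T(10) + 296)² = (-5*10² + 296)² = (-5*100 + 296)² = (-500 + 296)² = (-204)² = 41616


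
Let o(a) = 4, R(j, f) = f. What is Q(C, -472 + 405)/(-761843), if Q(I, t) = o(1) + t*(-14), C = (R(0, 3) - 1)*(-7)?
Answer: -942/761843 ≈ -0.0012365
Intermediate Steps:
C = -14 (C = (3 - 1)*(-7) = 2*(-7) = -14)
Q(I, t) = 4 - 14*t (Q(I, t) = 4 + t*(-14) = 4 - 14*t)
Q(C, -472 + 405)/(-761843) = (4 - 14*(-472 + 405))/(-761843) = (4 - 14*(-67))*(-1/761843) = (4 + 938)*(-1/761843) = 942*(-1/761843) = -942/761843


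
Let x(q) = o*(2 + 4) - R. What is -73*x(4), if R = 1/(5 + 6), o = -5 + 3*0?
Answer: 24163/11 ≈ 2196.6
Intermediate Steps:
o = -5 (o = -5 + 0 = -5)
R = 1/11 ≈ 0.090909
x(q) = -331/11 (x(q) = -5*(2 + 4) - 1*1/11 = -5*6 - 1/11 = -30 - 1/11 = -331/11)
-73*x(4) = -73*(-331/11) = 24163/11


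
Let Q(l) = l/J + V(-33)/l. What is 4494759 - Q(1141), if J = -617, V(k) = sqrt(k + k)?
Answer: 2773267444/617 - I*sqrt(66)/1141 ≈ 4.4948e+6 - 0.0071201*I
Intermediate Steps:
V(k) = sqrt(2)*sqrt(k) (V(k) = sqrt(2*k) = sqrt(2)*sqrt(k))
Q(l) = -l/617 + I*sqrt(66)/l (Q(l) = l/(-617) + (sqrt(2)*sqrt(-33))/l = l*(-1/617) + (sqrt(2)*(I*sqrt(33)))/l = -l/617 + (I*sqrt(66))/l = -l/617 + I*sqrt(66)/l)
4494759 - Q(1141) = 4494759 - (-1/617*1141 + I*sqrt(66)/1141) = 4494759 - (-1141/617 + I*sqrt(66)*(1/1141)) = 4494759 - (-1141/617 + I*sqrt(66)/1141) = 4494759 + (1141/617 - I*sqrt(66)/1141) = 2773267444/617 - I*sqrt(66)/1141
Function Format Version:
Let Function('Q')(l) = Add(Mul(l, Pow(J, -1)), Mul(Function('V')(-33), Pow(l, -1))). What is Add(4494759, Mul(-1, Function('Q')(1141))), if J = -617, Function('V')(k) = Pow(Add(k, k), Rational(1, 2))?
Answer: Add(Rational(2773267444, 617), Mul(Rational(-1, 1141), I, Pow(66, Rational(1, 2)))) ≈ Add(4.4948e+6, Mul(-0.0071201, I))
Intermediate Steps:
Function('V')(k) = Mul(Pow(2, Rational(1, 2)), Pow(k, Rational(1, 2))) (Function('V')(k) = Pow(Mul(2, k), Rational(1, 2)) = Mul(Pow(2, Rational(1, 2)), Pow(k, Rational(1, 2))))
Function('Q')(l) = Add(Mul(Rational(-1, 617), l), Mul(I, Pow(66, Rational(1, 2)), Pow(l, -1))) (Function('Q')(l) = Add(Mul(l, Pow(-617, -1)), Mul(Mul(Pow(2, Rational(1, 2)), Pow(-33, Rational(1, 2))), Pow(l, -1))) = Add(Mul(l, Rational(-1, 617)), Mul(Mul(Pow(2, Rational(1, 2)), Mul(I, Pow(33, Rational(1, 2)))), Pow(l, -1))) = Add(Mul(Rational(-1, 617), l), Mul(Mul(I, Pow(66, Rational(1, 2))), Pow(l, -1))) = Add(Mul(Rational(-1, 617), l), Mul(I, Pow(66, Rational(1, 2)), Pow(l, -1))))
Add(4494759, Mul(-1, Function('Q')(1141))) = Add(4494759, Mul(-1, Add(Mul(Rational(-1, 617), 1141), Mul(I, Pow(66, Rational(1, 2)), Pow(1141, -1))))) = Add(4494759, Mul(-1, Add(Rational(-1141, 617), Mul(I, Pow(66, Rational(1, 2)), Rational(1, 1141))))) = Add(4494759, Mul(-1, Add(Rational(-1141, 617), Mul(Rational(1, 1141), I, Pow(66, Rational(1, 2)))))) = Add(4494759, Add(Rational(1141, 617), Mul(Rational(-1, 1141), I, Pow(66, Rational(1, 2))))) = Add(Rational(2773267444, 617), Mul(Rational(-1, 1141), I, Pow(66, Rational(1, 2))))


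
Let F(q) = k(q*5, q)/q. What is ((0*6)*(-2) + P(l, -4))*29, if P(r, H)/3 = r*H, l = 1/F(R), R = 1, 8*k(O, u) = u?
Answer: -2784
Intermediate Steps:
k(O, u) = u/8
F(q) = 1/8 (F(q) = (q/8)/q = 1/8)
l = 8 (l = 1/(1/8) = 8)
P(r, H) = 3*H*r (P(r, H) = 3*(r*H) = 3*(H*r) = 3*H*r)
((0*6)*(-2) + P(l, -4))*29 = ((0*6)*(-2) + 3*(-4)*8)*29 = (0*(-2) - 96)*29 = (0 - 96)*29 = -96*29 = -2784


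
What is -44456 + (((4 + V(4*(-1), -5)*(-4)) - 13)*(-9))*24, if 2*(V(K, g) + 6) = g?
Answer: -49856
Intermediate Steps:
V(K, g) = -6 + g/2
-44456 + (((4 + V(4*(-1), -5)*(-4)) - 13)*(-9))*24 = -44456 + (((4 + (-6 + (1/2)*(-5))*(-4)) - 13)*(-9))*24 = -44456 + (((4 + (-6 - 5/2)*(-4)) - 13)*(-9))*24 = -44456 + (((4 - 17/2*(-4)) - 13)*(-9))*24 = -44456 + (((4 + 34) - 13)*(-9))*24 = -44456 + ((38 - 13)*(-9))*24 = -44456 + (25*(-9))*24 = -44456 - 225*24 = -44456 - 5400 = -49856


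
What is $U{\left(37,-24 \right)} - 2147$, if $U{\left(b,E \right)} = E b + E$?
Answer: $-3059$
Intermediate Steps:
$U{\left(b,E \right)} = E + E b$
$U{\left(37,-24 \right)} - 2147 = - 24 \left(1 + 37\right) - 2147 = \left(-24\right) 38 - 2147 = -912 - 2147 = -3059$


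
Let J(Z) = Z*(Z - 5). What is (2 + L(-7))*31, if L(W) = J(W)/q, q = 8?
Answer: 775/2 ≈ 387.50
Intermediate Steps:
J(Z) = Z*(-5 + Z)
L(W) = W*(-5 + W)/8 (L(W) = (W*(-5 + W))/8 = (W*(-5 + W))*(1/8) = W*(-5 + W)/8)
(2 + L(-7))*31 = (2 + (1/8)*(-7)*(-5 - 7))*31 = (2 + (1/8)*(-7)*(-12))*31 = (2 + 21/2)*31 = (25/2)*31 = 775/2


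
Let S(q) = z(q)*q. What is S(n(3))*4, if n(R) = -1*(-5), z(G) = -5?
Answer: -100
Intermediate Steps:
n(R) = 5
S(q) = -5*q
S(n(3))*4 = -5*5*4 = -25*4 = -100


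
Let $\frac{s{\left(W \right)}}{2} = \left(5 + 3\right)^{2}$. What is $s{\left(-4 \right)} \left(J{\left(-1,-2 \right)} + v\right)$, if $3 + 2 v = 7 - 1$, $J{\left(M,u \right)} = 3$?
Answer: $576$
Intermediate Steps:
$s{\left(W \right)} = 128$ ($s{\left(W \right)} = 2 \left(5 + 3\right)^{2} = 2 \cdot 8^{2} = 2 \cdot 64 = 128$)
$v = \frac{3}{2}$ ($v = - \frac{3}{2} + \frac{7 - 1}{2} = - \frac{3}{2} + \frac{1}{2} \cdot 6 = - \frac{3}{2} + 3 = \frac{3}{2} \approx 1.5$)
$s{\left(-4 \right)} \left(J{\left(-1,-2 \right)} + v\right) = 128 \left(3 + \frac{3}{2}\right) = 128 \cdot \frac{9}{2} = 576$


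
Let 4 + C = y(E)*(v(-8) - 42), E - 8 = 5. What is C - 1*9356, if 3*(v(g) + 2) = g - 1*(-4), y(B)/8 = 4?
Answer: -32432/3 ≈ -10811.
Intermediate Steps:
E = 13 (E = 8 + 5 = 13)
y(B) = 32 (y(B) = 8*4 = 32)
v(g) = -⅔ + g/3 (v(g) = -2 + (g - 1*(-4))/3 = -2 + (g + 4)/3 = -2 + (4 + g)/3 = -2 + (4/3 + g/3) = -⅔ + g/3)
C = -4364/3 (C = -4 + 32*((-⅔ + (⅓)*(-8)) - 42) = -4 + 32*((-⅔ - 8/3) - 42) = -4 + 32*(-10/3 - 42) = -4 + 32*(-136/3) = -4 - 4352/3 = -4364/3 ≈ -1454.7)
C - 1*9356 = -4364/3 - 1*9356 = -4364/3 - 9356 = -32432/3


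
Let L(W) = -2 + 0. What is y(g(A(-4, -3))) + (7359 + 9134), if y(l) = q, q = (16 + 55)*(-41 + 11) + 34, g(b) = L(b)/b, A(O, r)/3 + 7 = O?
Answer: 14397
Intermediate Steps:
A(O, r) = -21 + 3*O
L(W) = -2
g(b) = -2/b
q = -2096 (q = 71*(-30) + 34 = -2130 + 34 = -2096)
y(l) = -2096
y(g(A(-4, -3))) + (7359 + 9134) = -2096 + (7359 + 9134) = -2096 + 16493 = 14397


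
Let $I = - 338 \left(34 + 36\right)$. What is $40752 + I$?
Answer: $17092$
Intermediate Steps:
$I = -23660$ ($I = \left(-338\right) 70 = -23660$)
$40752 + I = 40752 - 23660 = 17092$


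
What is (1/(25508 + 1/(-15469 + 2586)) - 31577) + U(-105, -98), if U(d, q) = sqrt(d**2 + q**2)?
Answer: -10376819927968/328619563 + 7*sqrt(421) ≈ -31433.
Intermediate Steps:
(1/(25508 + 1/(-15469 + 2586)) - 31577) + U(-105, -98) = (1/(25508 + 1/(-15469 + 2586)) - 31577) + sqrt((-105)**2 + (-98)**2) = (1/(25508 + 1/(-12883)) - 31577) + sqrt(11025 + 9604) = (1/(25508 - 1/12883) - 31577) + sqrt(20629) = (1/(328619563/12883) - 31577) + 7*sqrt(421) = (12883/328619563 - 31577) + 7*sqrt(421) = -10376819927968/328619563 + 7*sqrt(421)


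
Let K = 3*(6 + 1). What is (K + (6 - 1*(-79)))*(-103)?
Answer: -10918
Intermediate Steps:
K = 21 (K = 3*7 = 21)
(K + (6 - 1*(-79)))*(-103) = (21 + (6 - 1*(-79)))*(-103) = (21 + (6 + 79))*(-103) = (21 + 85)*(-103) = 106*(-103) = -10918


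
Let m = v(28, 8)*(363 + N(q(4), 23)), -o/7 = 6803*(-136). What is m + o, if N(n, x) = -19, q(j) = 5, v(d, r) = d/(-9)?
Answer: 58278472/9 ≈ 6.4754e+6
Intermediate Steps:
v(d, r) = -d/9 (v(d, r) = d*(-⅑) = -d/9)
o = 6476456 (o = -47621*(-136) = -7*(-925208) = 6476456)
m = -9632/9 (m = (-⅑*28)*(363 - 19) = -28/9*344 = -9632/9 ≈ -1070.2)
m + o = -9632/9 + 6476456 = 58278472/9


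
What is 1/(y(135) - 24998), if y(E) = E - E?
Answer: -1/24998 ≈ -4.0003e-5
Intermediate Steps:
y(E) = 0
1/(y(135) - 24998) = 1/(0 - 24998) = 1/(-24998) = -1/24998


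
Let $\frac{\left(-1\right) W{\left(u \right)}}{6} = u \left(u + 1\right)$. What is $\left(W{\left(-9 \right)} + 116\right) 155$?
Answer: $-48980$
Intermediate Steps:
$W{\left(u \right)} = - 6 u \left(1 + u\right)$ ($W{\left(u \right)} = - 6 u \left(u + 1\right) = - 6 u \left(1 + u\right)$)
$\left(W{\left(-9 \right)} + 116\right) 155 = \left(\left(-6\right) \left(-9\right) \left(1 - 9\right) + 116\right) 155 = \left(\left(-6\right) \left(-9\right) \left(-8\right) + 116\right) 155 = \left(-432 + 116\right) 155 = \left(-316\right) 155 = -48980$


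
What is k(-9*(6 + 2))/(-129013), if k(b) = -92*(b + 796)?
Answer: 66608/129013 ≈ 0.51629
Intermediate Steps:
k(b) = -73232 - 92*b (k(b) = -92*(796 + b) = -73232 - 92*b)
k(-9*(6 + 2))/(-129013) = (-73232 - (-828)*(6 + 2))/(-129013) = (-73232 - (-828)*8)*(-1/129013) = (-73232 - 92*(-72))*(-1/129013) = (-73232 + 6624)*(-1/129013) = -66608*(-1/129013) = 66608/129013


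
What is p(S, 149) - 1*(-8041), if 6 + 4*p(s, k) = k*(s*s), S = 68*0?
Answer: 16079/2 ≈ 8039.5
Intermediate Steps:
S = 0
p(s, k) = -3/2 + k*s**2/4 (p(s, k) = -3/2 + (k*(s*s))/4 = -3/2 + (k*s**2)/4 = -3/2 + k*s**2/4)
p(S, 149) - 1*(-8041) = (-3/2 + (1/4)*149*0**2) - 1*(-8041) = (-3/2 + (1/4)*149*0) + 8041 = (-3/2 + 0) + 8041 = -3/2 + 8041 = 16079/2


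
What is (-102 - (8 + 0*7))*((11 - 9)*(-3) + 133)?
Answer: -13970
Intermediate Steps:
(-102 - (8 + 0*7))*((11 - 9)*(-3) + 133) = (-102 - (8 + 0))*(2*(-3) + 133) = (-102 - 1*8)*(-6 + 133) = (-102 - 8)*127 = -110*127 = -13970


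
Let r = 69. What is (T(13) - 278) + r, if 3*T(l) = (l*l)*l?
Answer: 1570/3 ≈ 523.33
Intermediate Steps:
T(l) = l³/3 (T(l) = ((l*l)*l)/3 = (l²*l)/3 = l³/3)
(T(13) - 278) + r = ((⅓)*13³ - 278) + 69 = ((⅓)*2197 - 278) + 69 = (2197/3 - 278) + 69 = 1363/3 + 69 = 1570/3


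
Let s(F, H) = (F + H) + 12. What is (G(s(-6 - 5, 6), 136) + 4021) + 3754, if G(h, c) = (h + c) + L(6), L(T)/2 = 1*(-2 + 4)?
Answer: 7922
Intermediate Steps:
L(T) = 4 (L(T) = 2*(1*(-2 + 4)) = 2*(1*2) = 2*2 = 4)
s(F, H) = 12 + F + H
G(h, c) = 4 + c + h (G(h, c) = (h + c) + 4 = (c + h) + 4 = 4 + c + h)
(G(s(-6 - 5, 6), 136) + 4021) + 3754 = ((4 + 136 + (12 + (-6 - 5) + 6)) + 4021) + 3754 = ((4 + 136 + (12 - 11 + 6)) + 4021) + 3754 = ((4 + 136 + 7) + 4021) + 3754 = (147 + 4021) + 3754 = 4168 + 3754 = 7922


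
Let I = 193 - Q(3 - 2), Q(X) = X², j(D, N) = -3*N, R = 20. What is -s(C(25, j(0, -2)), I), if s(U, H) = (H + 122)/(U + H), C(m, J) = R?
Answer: -157/106 ≈ -1.4811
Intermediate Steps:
C(m, J) = 20
I = 192 (I = 193 - (3 - 2)² = 193 - 1*1² = 193 - 1*1 = 193 - 1 = 192)
s(U, H) = (122 + H)/(H + U)
-s(C(25, j(0, -2)), I) = -(122 + 192)/(192 + 20) = -314/212 = -1*157/106 = -157/106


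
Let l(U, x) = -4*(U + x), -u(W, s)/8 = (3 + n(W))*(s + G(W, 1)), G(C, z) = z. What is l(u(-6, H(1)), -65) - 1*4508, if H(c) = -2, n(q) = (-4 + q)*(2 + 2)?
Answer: -3064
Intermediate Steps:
n(q) = -16 + 4*q (n(q) = (-4 + q)*4 = -16 + 4*q)
u(W, s) = -8*(1 + s)*(-13 + 4*W) (u(W, s) = -8*(3 + (-16 + 4*W))*(s + 1) = -8*(-13 + 4*W)*(1 + s) = -8*(1 + s)*(-13 + 4*W))
l(U, x) = -4*U - 4*x
l(u(-6, H(1)), -65) - 1*4508 = (-4*(104 - 32*(-6) + 104*(-2) - 32*(-6)*(-2)) - 4*(-65)) - 1*4508 = (-4*(104 + 192 - 208 - 384) + 260) - 4508 = (-4*(-296) + 260) - 4508 = (1184 + 260) - 4508 = 1444 - 4508 = -3064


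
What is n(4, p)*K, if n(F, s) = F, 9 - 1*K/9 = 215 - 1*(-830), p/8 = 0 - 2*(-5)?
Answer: -37296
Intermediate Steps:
p = 80 (p = 8*(0 - 2*(-5)) = 8*(0 + 10) = 8*10 = 80)
K = -9324 (K = 81 - 9*(215 - 1*(-830)) = 81 - 9*(215 + 830) = 81 - 9*1045 = 81 - 9405 = -9324)
n(4, p)*K = 4*(-9324) = -37296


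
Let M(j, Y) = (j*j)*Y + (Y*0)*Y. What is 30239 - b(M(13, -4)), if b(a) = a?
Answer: 30915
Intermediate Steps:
M(j, Y) = Y*j² (M(j, Y) = j²*Y + 0*Y = Y*j² + 0 = Y*j²)
30239 - b(M(13, -4)) = 30239 - (-4)*13² = 30239 - (-4)*169 = 30239 - 1*(-676) = 30239 + 676 = 30915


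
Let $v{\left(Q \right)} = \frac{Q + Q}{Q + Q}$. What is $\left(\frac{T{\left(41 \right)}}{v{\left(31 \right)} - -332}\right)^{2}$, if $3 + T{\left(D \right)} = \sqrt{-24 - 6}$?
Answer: $\frac{\left(3 - i \sqrt{30}\right)^{2}}{110889} \approx -0.00018938 - 0.00029636 i$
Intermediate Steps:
$v{\left(Q \right)} = 1$ ($v{\left(Q \right)} = \frac{2 Q}{2 Q} = 2 Q \frac{1}{2 Q} = 1$)
$T{\left(D \right)} = -3 + i \sqrt{30}$ ($T{\left(D \right)} = -3 + \sqrt{-24 - 6} = -3 + \sqrt{-30} = -3 + i \sqrt{30}$)
$\left(\frac{T{\left(41 \right)}}{v{\left(31 \right)} - -332}\right)^{2} = \left(\frac{-3 + i \sqrt{30}}{1 - -332}\right)^{2} = \left(\frac{-3 + i \sqrt{30}}{1 + 332}\right)^{2} = \left(\frac{-3 + i \sqrt{30}}{333}\right)^{2} = \left(\left(-3 + i \sqrt{30}\right) \frac{1}{333}\right)^{2} = \left(- \frac{1}{111} + \frac{i \sqrt{30}}{333}\right)^{2}$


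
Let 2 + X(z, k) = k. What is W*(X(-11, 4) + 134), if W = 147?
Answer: 19992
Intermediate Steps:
X(z, k) = -2 + k
W*(X(-11, 4) + 134) = 147*((-2 + 4) + 134) = 147*(2 + 134) = 147*136 = 19992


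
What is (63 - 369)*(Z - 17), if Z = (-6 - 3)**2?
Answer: -19584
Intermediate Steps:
Z = 81 (Z = (-9)**2 = 81)
(63 - 369)*(Z - 17) = (63 - 369)*(81 - 17) = -306*64 = -19584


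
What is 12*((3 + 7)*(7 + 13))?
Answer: 2400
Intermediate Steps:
12*((3 + 7)*(7 + 13)) = 12*(10*20) = 12*200 = 2400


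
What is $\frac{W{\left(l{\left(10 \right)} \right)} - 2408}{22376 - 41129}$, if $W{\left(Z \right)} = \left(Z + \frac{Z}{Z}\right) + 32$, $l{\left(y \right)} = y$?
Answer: $\frac{2365}{18753} \approx 0.12611$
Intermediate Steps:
$W{\left(Z \right)} = 33 + Z$ ($W{\left(Z \right)} = \left(Z + 1\right) + 32 = \left(1 + Z\right) + 32 = 33 + Z$)
$\frac{W{\left(l{\left(10 \right)} \right)} - 2408}{22376 - 41129} = \frac{\left(33 + 10\right) - 2408}{22376 - 41129} = \frac{43 - 2408}{-18753} = \left(-2365\right) \left(- \frac{1}{18753}\right) = \frac{2365}{18753}$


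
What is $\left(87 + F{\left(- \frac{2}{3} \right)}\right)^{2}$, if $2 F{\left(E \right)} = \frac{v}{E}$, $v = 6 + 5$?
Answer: $\frac{99225}{16} \approx 6201.6$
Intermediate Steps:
$v = 11$
$F{\left(E \right)} = \frac{11}{2 E}$ ($F{\left(E \right)} = \frac{11 \frac{1}{E}}{2} = \frac{11}{2 E}$)
$\left(87 + F{\left(- \frac{2}{3} \right)}\right)^{2} = \left(87 + \frac{11}{2 \left(- \frac{2}{3}\right)}\right)^{2} = \left(87 + \frac{11}{2} \left(- \frac{3}{2}\right)\right)^{2} = \left(87 - \frac{33}{4}\right)^{2} = \left(\frac{315}{4}\right)^{2} = \frac{99225}{16}$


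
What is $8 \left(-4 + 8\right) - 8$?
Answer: $24$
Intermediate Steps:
$8 \left(-4 + 8\right) - 8 = 8 \cdot 4 - 8 = 32 - 8 = 24$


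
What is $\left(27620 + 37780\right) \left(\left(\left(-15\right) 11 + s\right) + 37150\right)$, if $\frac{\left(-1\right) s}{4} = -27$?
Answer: $2425882200$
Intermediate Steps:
$s = 108$ ($s = \left(-4\right) \left(-27\right) = 108$)
$\left(27620 + 37780\right) \left(\left(\left(-15\right) 11 + s\right) + 37150\right) = \left(27620 + 37780\right) \left(\left(\left(-15\right) 11 + 108\right) + 37150\right) = 65400 \left(\left(-165 + 108\right) + 37150\right) = 65400 \left(-57 + 37150\right) = 65400 \cdot 37093 = 2425882200$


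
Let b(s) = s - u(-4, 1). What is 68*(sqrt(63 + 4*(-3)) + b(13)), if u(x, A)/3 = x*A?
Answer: 1700 + 68*sqrt(51) ≈ 2185.6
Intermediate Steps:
u(x, A) = 3*A*x (u(x, A) = 3*(x*A) = 3*(A*x) = 3*A*x)
b(s) = 12 + s (b(s) = s - 3*(-4) = s - 1*(-12) = s + 12 = 12 + s)
68*(sqrt(63 + 4*(-3)) + b(13)) = 68*(sqrt(63 + 4*(-3)) + (12 + 13)) = 68*(sqrt(63 - 12) + 25) = 68*(sqrt(51) + 25) = 68*(25 + sqrt(51)) = 1700 + 68*sqrt(51)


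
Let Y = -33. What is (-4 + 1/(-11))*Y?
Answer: 135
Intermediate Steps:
(-4 + 1/(-11))*Y = (-4 + 1/(-11))*(-33) = (-4 - 1/11)*(-33) = -45/11*(-33) = 135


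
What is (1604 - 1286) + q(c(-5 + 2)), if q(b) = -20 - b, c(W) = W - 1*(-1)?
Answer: 300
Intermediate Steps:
c(W) = 1 + W (c(W) = W + 1 = 1 + W)
(1604 - 1286) + q(c(-5 + 2)) = (1604 - 1286) + (-20 - (1 + (-5 + 2))) = 318 + (-20 - (1 - 3)) = 318 + (-20 - 1*(-2)) = 318 + (-20 + 2) = 318 - 18 = 300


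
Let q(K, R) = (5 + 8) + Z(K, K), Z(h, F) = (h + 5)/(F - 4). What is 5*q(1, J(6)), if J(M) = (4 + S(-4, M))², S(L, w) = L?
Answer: 55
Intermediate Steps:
Z(h, F) = (5 + h)/(-4 + F)
J(M) = 0 (J(M) = (4 - 4)² = 0² = 0)
q(K, R) = 13 + (5 + K)/(-4 + K) (q(K, R) = (5 + 8) + (5 + K)/(-4 + K) = 13 + (5 + K)/(-4 + K))
5*q(1, J(6)) = 5*((-47 + 14*1)/(-4 + 1)) = 5*((-47 + 14)/(-3)) = 5*(-⅓*(-33)) = 5*11 = 55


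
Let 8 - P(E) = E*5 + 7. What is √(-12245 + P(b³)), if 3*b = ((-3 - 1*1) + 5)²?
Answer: I*√991779/9 ≈ 110.65*I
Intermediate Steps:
b = ⅓ (b = ((-3 - 1*1) + 5)²/3 = ((-3 - 1) + 5)²/3 = (-4 + 5)²/3 = (⅓)*1² = (⅓)*1 = ⅓ ≈ 0.33333)
P(E) = 1 - 5*E (P(E) = 8 - (E*5 + 7) = 8 - (5*E + 7) = 8 - (7 + 5*E) = 8 + (-7 - 5*E) = 1 - 5*E)
√(-12245 + P(b³)) = √(-12245 + (1 - 5*(⅓)³)) = √(-12245 + (1 - 5*1/27)) = √(-12245 + (1 - 5/27)) = √(-12245 + 22/27) = √(-330593/27) = I*√991779/9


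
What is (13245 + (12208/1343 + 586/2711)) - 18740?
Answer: -19972714249/3640873 ≈ -5485.7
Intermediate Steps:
(13245 + (12208/1343 + 586/2711)) - 18740 = (13245 + 33882886/3640873) - 18740 = 48257245771/3640873 - 18740 = -19972714249/3640873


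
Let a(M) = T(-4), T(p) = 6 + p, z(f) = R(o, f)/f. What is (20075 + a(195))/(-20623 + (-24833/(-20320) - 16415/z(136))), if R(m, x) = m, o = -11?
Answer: 4487611040/40753801003 ≈ 0.11012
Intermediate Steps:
z(f) = -11/f
a(M) = 2 (a(M) = 6 - 4 = 2)
(20075 + a(195))/(-20623 + (-24833/(-20320) - 16415/z(136))) = (20075 + 2)/(-20623 + (-24833/(-20320) - 16415/((-11/136)))) = 20077/(-20623 + (-24833*(-1/20320) - 16415/((-11*1/136)))) = 20077/(-20623 + (24833/20320 - 16415/(-11/136))) = 20077/(-20623 + (24833/20320 - 16415*(-136/11))) = 20077/(-20623 + (24833/20320 + 2232440/11)) = 20077/(-20623 + 45363453963/223520) = 20077/(40753801003/223520) = 20077*(223520/40753801003) = 4487611040/40753801003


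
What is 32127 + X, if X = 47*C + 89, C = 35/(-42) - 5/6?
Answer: 96413/3 ≈ 32138.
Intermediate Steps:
C = -5/3 (C = 35*(-1/42) - 5*⅙ = -⅚ - ⅚ = -5/3 ≈ -1.6667)
X = 32/3 (X = 47*(-5/3) + 89 = -235/3 + 89 = 32/3 ≈ 10.667)
32127 + X = 32127 + 32/3 = 96413/3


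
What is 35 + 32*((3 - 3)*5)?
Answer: 35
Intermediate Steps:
35 + 32*((3 - 3)*5) = 35 + 32*(0*5) = 35 + 32*0 = 35 + 0 = 35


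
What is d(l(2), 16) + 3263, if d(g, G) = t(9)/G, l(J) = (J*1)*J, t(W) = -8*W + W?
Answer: 52145/16 ≈ 3259.1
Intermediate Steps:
t(W) = -7*W
l(J) = J² (l(J) = J*J = J²)
d(g, G) = -63/G (d(g, G) = (-7*9)/G = -63/G)
d(l(2), 16) + 3263 = -63/16 + 3263 = 52145/16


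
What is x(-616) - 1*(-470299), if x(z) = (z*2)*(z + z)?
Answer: 1988123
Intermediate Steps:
x(z) = 4*z² (x(z) = (2*z)*(2*z) = 4*z²)
x(-616) - 1*(-470299) = 4*(-616)² - 1*(-470299) = 4*379456 + 470299 = 1517824 + 470299 = 1988123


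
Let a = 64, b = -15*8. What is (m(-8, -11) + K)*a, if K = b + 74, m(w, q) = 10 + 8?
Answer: -1792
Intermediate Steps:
b = -120
m(w, q) = 18
K = -46 (K = -120 + 74 = -46)
(m(-8, -11) + K)*a = (18 - 46)*64 = -28*64 = -1792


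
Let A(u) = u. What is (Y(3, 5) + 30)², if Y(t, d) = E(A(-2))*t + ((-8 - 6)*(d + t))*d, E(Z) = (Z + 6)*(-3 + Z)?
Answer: 348100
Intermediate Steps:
E(Z) = (-3 + Z)*(6 + Z) (E(Z) = (6 + Z)*(-3 + Z) = (-3 + Z)*(6 + Z))
Y(t, d) = -20*t + d*(-14*d - 14*t) (Y(t, d) = (-18 + (-2)² + 3*(-2))*t + ((-8 - 6)*(d + t))*d = (-18 + 4 - 6)*t + (-14*(d + t))*d = -20*t + (-14*d - 14*t)*d = -20*t + d*(-14*d - 14*t))
(Y(3, 5) + 30)² = ((-20*3 - 14*5² - 14*5*3) + 30)² = ((-60 - 14*25 - 210) + 30)² = ((-60 - 350 - 210) + 30)² = (-620 + 30)² = (-590)² = 348100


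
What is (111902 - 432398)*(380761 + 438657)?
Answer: -262620191328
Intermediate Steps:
(111902 - 432398)*(380761 + 438657) = -320496*819418 = -262620191328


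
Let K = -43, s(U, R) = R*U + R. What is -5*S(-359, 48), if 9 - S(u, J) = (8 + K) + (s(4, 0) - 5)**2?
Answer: -95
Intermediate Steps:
s(U, R) = R + R*U
S(u, J) = 19 (S(u, J) = 9 - ((8 - 43) + (0*(1 + 4) - 5)**2) = 9 - (-35 + (0*5 - 5)**2) = 9 - (-35 + (0 - 5)**2) = 9 - (-35 + (-5)**2) = 9 - (-35 + 25) = 9 - 1*(-10) = 9 + 10 = 19)
-5*S(-359, 48) = -5*19 = -95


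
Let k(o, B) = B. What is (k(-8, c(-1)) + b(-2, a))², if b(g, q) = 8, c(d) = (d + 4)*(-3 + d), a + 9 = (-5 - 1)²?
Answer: 16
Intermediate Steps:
a = 27 (a = -9 + (-5 - 1)² = -9 + (-6)² = -9 + 36 = 27)
c(d) = (-3 + d)*(4 + d) (c(d) = (4 + d)*(-3 + d) = (-3 + d)*(4 + d))
(k(-8, c(-1)) + b(-2, a))² = ((-12 - 1 + (-1)²) + 8)² = ((-12 - 1 + 1) + 8)² = (-12 + 8)² = (-4)² = 16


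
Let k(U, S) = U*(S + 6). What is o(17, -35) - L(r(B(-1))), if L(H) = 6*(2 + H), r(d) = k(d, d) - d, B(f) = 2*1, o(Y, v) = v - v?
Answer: -96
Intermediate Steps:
o(Y, v) = 0
k(U, S) = U*(6 + S)
B(f) = 2
r(d) = -d + d*(6 + d) (r(d) = d*(6 + d) - d = -d + d*(6 + d))
L(H) = 12 + 6*H
o(17, -35) - L(r(B(-1))) = 0 - (12 + 6*(2*(5 + 2))) = 0 - (12 + 6*(2*7)) = 0 - (12 + 6*14) = 0 - (12 + 84) = 0 - 1*96 = 0 - 96 = -96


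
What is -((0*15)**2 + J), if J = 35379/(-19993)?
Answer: 35379/19993 ≈ 1.7696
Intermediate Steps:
J = -35379/19993 (J = 35379*(-1/19993) = -35379/19993 ≈ -1.7696)
-((0*15)**2 + J) = -((0*15)**2 - 35379/19993) = -(0**2 - 35379/19993) = -(0 - 35379/19993) = -1*(-35379/19993) = 35379/19993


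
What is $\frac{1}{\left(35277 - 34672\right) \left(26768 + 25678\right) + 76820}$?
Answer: $\frac{1}{31806650} \approx 3.144 \cdot 10^{-8}$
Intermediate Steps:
$\frac{1}{\left(35277 - 34672\right) \left(26768 + 25678\right) + 76820} = \frac{1}{605 \cdot 52446 + 76820} = \frac{1}{31729830 + 76820} = \frac{1}{31806650}$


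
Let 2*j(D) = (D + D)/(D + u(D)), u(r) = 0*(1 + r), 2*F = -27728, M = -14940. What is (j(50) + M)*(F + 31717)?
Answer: -266705967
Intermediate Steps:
F = -13864 (F = (½)*(-27728) = -13864)
u(r) = 0
j(D) = 1 (j(D) = ((D + D)/(D + 0))/2 = ((2*D)/D)/2 = (½)*2 = 1)
(j(50) + M)*(F + 31717) = (1 - 14940)*(-13864 + 31717) = -14939*17853 = -266705967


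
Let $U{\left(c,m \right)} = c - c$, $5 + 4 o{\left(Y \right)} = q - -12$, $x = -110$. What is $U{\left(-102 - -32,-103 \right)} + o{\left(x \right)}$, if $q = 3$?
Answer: $\frac{5}{2} \approx 2.5$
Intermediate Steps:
$o{\left(Y \right)} = \frac{5}{2}$ ($o{\left(Y \right)} = - \frac{5}{4} + \frac{3 - -12}{4} = - \frac{5}{4} + \frac{3 + 12}{4} = - \frac{5}{4} + \frac{1}{4} \cdot 15 = - \frac{5}{4} + \frac{15}{4} = \frac{5}{2}$)
$U{\left(c,m \right)} = 0$
$U{\left(-102 - -32,-103 \right)} + o{\left(x \right)} = 0 + \frac{5}{2} = \frac{5}{2}$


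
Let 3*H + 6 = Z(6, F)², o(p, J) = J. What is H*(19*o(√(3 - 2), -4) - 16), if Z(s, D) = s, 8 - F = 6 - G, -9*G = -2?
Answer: -920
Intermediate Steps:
G = 2/9 (G = -⅑*(-2) = 2/9 ≈ 0.22222)
F = 20/9 (F = 8 - (6 - 1*2/9) = 8 - (6 - 2/9) = 8 - 1*52/9 = 8 - 52/9 = 20/9 ≈ 2.2222)
H = 10 (H = -2 + (⅓)*6² = -2 + (⅓)*36 = -2 + 12 = 10)
H*(19*o(√(3 - 2), -4) - 16) = 10*(19*(-4) - 16) = 10*(-76 - 16) = 10*(-92) = -920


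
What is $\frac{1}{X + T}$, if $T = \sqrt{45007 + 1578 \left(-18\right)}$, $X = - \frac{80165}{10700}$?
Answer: $\frac{34310620}{75778041711} + \frac{4579600 \sqrt{16603}}{75778041711} \approx 0.0082399$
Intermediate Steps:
$X = - \frac{16033}{2140}$ ($X = \left(-80165\right) \frac{1}{10700} = - \frac{16033}{2140} \approx -7.4921$)
$T = \sqrt{16603}$ ($T = \sqrt{45007 - 28404} = \sqrt{16603} \approx 128.85$)
$\frac{1}{X + T} = \frac{1}{- \frac{16033}{2140} + \sqrt{16603}}$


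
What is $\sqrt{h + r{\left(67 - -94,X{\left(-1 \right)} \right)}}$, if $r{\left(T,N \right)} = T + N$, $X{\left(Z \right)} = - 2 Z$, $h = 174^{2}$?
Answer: $\sqrt{30439} \approx 174.47$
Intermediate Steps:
$h = 30276$
$r{\left(T,N \right)} = N + T$
$\sqrt{h + r{\left(67 - -94,X{\left(-1 \right)} \right)}} = \sqrt{30276 + \left(\left(-2\right) \left(-1\right) + \left(67 - -94\right)\right)} = \sqrt{30276 + \left(2 + \left(67 + 94\right)\right)} = \sqrt{30276 + \left(2 + 161\right)} = \sqrt{30276 + 163} = \sqrt{30439}$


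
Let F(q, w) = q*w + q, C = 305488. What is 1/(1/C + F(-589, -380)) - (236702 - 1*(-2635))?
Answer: -16321441132938185/68194391729 ≈ -2.3934e+5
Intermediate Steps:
F(q, w) = q + q*w
1/(1/C + F(-589, -380)) - (236702 - 1*(-2635)) = 1/(1/305488 - 589*(1 - 380)) - (236702 - 1*(-2635)) = 1/(1/305488 - 589*(-379)) - (236702 + 2635) = 1/(1/305488 + 223231) - 1*239337 = 1/(68194391729/305488) - 239337 = 305488/68194391729 - 239337 = -16321441132938185/68194391729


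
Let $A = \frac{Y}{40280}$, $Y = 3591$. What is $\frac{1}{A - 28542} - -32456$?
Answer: $\frac{1963875265936}{60508851} \approx 32456.0$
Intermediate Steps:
$A = \frac{189}{2120}$ ($A = \frac{3591}{40280} = 3591 \cdot \frac{1}{40280} = \frac{189}{2120} \approx 0.089151$)
$\frac{1}{A - 28542} - -32456 = \frac{1}{\frac{189}{2120} - 28542} - -32456 = \frac{1}{- \frac{60508851}{2120}} + 32456 = - \frac{2120}{60508851} + 32456 = \frac{1963875265936}{60508851}$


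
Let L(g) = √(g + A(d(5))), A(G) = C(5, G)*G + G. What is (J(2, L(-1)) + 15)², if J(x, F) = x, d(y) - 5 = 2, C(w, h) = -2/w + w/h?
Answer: 289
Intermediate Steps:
d(y) = 7 (d(y) = 5 + 2 = 7)
A(G) = G + G*(-⅖ + 5/G) (A(G) = (-2/5 + 5/G)*G + G = (-2*⅕ + 5/G)*G + G = (-⅖ + 5/G)*G + G = G*(-⅖ + 5/G) + G = G + G*(-⅖ + 5/G))
L(g) = √(46/5 + g) (L(g) = √(g + (5 + (⅗)*7)) = √(g + (5 + 21/5)) = √(g + 46/5) = √(46/5 + g))
(J(2, L(-1)) + 15)² = (2 + 15)² = 17² = 289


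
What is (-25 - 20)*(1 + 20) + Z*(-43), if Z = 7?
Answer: -1246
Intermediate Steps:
(-25 - 20)*(1 + 20) + Z*(-43) = (-25 - 20)*(1 + 20) + 7*(-43) = -45*21 - 301 = -945 - 301 = -1246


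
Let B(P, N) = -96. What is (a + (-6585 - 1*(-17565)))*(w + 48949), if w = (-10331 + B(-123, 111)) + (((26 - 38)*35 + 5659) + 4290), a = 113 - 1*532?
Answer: 507466611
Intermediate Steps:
a = -419 (a = 113 - 532 = -419)
w = -898 (w = (-10331 - 96) + (((26 - 38)*35 + 5659) + 4290) = -10427 + ((-12*35 + 5659) + 4290) = -10427 + ((-420 + 5659) + 4290) = -10427 + (5239 + 4290) = -10427 + 9529 = -898)
(a + (-6585 - 1*(-17565)))*(w + 48949) = (-419 + (-6585 - 1*(-17565)))*(-898 + 48949) = (-419 + (-6585 + 17565))*48051 = (-419 + 10980)*48051 = 10561*48051 = 507466611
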